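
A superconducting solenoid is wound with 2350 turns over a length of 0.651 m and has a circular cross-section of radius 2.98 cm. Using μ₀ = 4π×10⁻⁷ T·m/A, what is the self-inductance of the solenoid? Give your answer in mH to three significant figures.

A = πr² = π(2.980×10^-2 m)² = 2.790×10^-3 m².
For a long solenoid, L = μ₀N²A/ℓ.
L = (4π×10⁻⁷)(2350)²(2.790×10^-3)/(0.651 m) = 2.974×10^-2 H.

L ≈ 29.7 mH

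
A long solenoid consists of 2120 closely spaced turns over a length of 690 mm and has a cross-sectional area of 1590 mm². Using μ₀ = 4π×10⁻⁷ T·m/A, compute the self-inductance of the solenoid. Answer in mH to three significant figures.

A = 1590 mm² = 1.590×10^-3 m².
For a long solenoid, L = μ₀N²A/ℓ.
L = (4π×10⁻⁷)(2120)²(1.590×10^-3)/(0.69 m) = 1.301×10^-2 H.

L ≈ 13.0 mH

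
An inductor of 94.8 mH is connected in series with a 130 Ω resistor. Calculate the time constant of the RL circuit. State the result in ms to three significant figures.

τ = L/R = (9.480×10^-2 H)/(130 Ω) = 7.292×10^-4 s.

τ ≈ 0.729 ms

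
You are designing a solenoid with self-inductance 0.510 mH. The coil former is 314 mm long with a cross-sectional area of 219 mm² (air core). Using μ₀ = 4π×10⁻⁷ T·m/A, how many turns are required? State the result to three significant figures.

N ≈ 763 turns

A = 219 mm² = 2.190×10^-4 m².
From L = μ₀N²A/ℓ, N = √(Lℓ / (μ₀A)).
N = √[(5.100×10^-4)(0.314) / ((4π×10⁻⁷)×2.190×10^-4)] = √(5.819×10^5) ≈ 762.8.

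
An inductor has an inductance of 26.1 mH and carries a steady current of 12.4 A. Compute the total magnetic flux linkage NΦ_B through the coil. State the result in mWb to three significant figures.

NΦ_B ≈ 324 mWb

From L = NΦ_B/I, the flux linkage is NΦ_B = LI.
NΦ_B = (2.610×10^-2 H)(12.4 A) = 0.3236 Wb.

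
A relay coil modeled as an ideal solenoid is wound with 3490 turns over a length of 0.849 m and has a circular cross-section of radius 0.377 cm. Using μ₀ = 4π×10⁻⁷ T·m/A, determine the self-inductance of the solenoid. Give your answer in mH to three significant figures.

A = πr² = π(3.770×10^-3 m)² = 4.465×10^-5 m².
For a long solenoid, L = μ₀N²A/ℓ.
L = (4π×10⁻⁷)(3490)²(4.465×10^-5)/(0.849 m) = 8.050×10^-4 H.

L ≈ 0.805 mH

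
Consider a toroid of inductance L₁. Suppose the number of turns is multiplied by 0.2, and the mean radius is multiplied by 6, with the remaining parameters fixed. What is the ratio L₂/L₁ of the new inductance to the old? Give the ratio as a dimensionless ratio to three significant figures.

For a toroid, L ∝ μᵣN²A/R.
L₂/L₁ = (0.2)^2 × (6)^-1 = 0.00667.

L₂/L₁ = 0.00667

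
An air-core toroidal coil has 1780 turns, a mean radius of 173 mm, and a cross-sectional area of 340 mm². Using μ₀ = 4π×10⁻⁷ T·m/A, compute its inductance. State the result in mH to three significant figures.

L ≈ 1.25 mH

For a thin toroid, L = μ₀N²A/(2πR).
L = (4π×10⁻⁷)(1780)²(3.400×10^-4) / (2π×0.173 m) = 1.245×10^-3 H.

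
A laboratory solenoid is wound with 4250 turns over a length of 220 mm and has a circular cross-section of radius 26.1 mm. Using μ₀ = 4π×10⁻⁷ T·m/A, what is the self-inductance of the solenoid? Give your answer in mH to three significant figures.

A = πr² = π(2.610×10^-2 m)² = 2.140×10^-3 m².
For a long solenoid, L = μ₀N²A/ℓ.
L = (4π×10⁻⁷)(4250)²(2.140×10^-3)/(0.22 m) = 0.2208 H.

L ≈ 221 mH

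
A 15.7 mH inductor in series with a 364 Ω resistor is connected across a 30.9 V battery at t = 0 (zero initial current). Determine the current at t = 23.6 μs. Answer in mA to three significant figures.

τ = L/R = 1.570×10^-2/364 = 4.313×10^-5 s; final current I_∞ = ε/R = 30.9/364 = 8.489×10^-2 A.
I(t) = I_∞(1 − e^(−t/τ)) with t/τ = 0.547.
I = (8.489×10^-2)(1 − e^(−0.547)) = 3.577×10^-2 A.

I ≈ 35.8 mA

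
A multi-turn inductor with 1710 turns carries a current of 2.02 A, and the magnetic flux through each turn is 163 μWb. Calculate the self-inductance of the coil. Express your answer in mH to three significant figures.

L ≈ 138 mH

Self-inductance is defined by L = NΦ_B/I (flux linkage over current).
L = (1710)(1.630×10^-4 Wb)/(2.02 A) = 0.138 H.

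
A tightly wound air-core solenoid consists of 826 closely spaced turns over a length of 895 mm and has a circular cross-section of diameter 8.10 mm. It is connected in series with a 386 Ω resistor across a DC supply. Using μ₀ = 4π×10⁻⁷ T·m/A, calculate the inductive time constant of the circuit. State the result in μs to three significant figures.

τ ≈ 0.128 μs

A = π(d/2)² = π(4.050×10^-3 m)² = 5.153×10^-5 m².
L = μ₀N²A/ℓ = (4π×10⁻⁷)(826)²(5.153×10^-5)/(0.895) = 4.936×10^-5 H.
τ = L/R = (4.936×10^-5)/(386) = 1.279×10^-7 s.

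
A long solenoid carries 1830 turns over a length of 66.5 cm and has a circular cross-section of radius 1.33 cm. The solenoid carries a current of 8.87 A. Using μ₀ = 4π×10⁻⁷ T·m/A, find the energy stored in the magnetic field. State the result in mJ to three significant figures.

A = πr² = π(1.330×10^-2 m)² = 5.557×10^-4 m².
L = μ₀N²A/ℓ = (4π×10⁻⁷)(1830)²(5.557×10^-4)/(0.665) = 3.517×10^-3 H.
U = ½LI² = ½(3.517×10^-3)(8.87)² = 0.1383 J.

U ≈ 138 mJ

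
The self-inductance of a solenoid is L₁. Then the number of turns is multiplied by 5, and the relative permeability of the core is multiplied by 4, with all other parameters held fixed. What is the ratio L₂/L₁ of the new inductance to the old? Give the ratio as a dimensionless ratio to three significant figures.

For a solenoid, L ∝ μᵣN²A/ℓ.
L₂/L₁ = (5)^2 × (4) = 100.

L₂/L₁ = 100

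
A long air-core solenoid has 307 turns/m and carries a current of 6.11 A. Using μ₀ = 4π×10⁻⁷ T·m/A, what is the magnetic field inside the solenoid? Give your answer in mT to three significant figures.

B ≈ 2.36 mT

Inside a long solenoid, B = μ₀nI.
B = (4π×10⁻⁷)(307 m⁻¹)(6.11 A) = 2.357×10^-3 T.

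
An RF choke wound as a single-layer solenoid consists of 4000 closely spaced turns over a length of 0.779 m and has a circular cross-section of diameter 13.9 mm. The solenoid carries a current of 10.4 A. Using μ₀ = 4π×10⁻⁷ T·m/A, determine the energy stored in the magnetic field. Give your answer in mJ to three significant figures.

A = π(d/2)² = π(6.950×10^-3 m)² = 1.517×10^-4 m².
L = μ₀N²A/ℓ = (4π×10⁻⁷)(4000)²(1.517×10^-4)/(0.779) = 3.917×10^-3 H.
U = ½LI² = ½(3.917×10^-3)(10.4)² = 0.2118 J.

U ≈ 212 mJ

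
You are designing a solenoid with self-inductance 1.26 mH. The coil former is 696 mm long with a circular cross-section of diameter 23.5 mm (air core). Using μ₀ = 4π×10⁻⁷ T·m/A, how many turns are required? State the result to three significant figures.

A = π(d/2)² = π(1.175×10^-2 m)² = 4.337×10^-4 m².
From L = μ₀N²A/ℓ, N = √(Lℓ / (μ₀A)).
N = √[(1.260×10^-3)(0.696) / ((4π×10⁻⁷)×4.337×10^-4)] = √(1.609×10^6) ≈ 1268.4.

N ≈ 1270 turns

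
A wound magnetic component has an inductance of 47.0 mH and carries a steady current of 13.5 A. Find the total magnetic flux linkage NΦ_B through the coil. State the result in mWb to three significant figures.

From L = NΦ_B/I, the flux linkage is NΦ_B = LI.
NΦ_B = (4.700×10^-2 H)(13.5 A) = 0.6345 Wb.

NΦ_B ≈ 635 mWb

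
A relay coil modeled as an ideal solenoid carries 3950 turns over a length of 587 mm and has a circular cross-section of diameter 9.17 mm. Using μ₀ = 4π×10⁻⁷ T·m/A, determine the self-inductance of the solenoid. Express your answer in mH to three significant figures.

L ≈ 2.21 mH

A = π(d/2)² = π(4.585×10^-3 m)² = 6.604×10^-5 m².
For a long solenoid, L = μ₀N²A/ℓ.
L = (4π×10⁻⁷)(3950)²(6.604×10^-5)/(0.587 m) = 2.206×10^-3 H.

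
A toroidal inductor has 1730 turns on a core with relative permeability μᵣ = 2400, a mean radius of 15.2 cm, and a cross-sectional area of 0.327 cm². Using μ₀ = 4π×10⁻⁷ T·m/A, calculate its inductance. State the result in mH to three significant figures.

L ≈ 309 mH

For a thin toroid, L = μ₀μᵣN²A/(2πR).
L = (4π×10⁻⁷)(2400)(1730)²(3.270×10^-5) / (2π×0.152 m) = 0.3091 H.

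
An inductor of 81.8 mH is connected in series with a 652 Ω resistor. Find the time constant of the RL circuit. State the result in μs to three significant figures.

τ = L/R = (8.180×10^-2 H)/(652 Ω) = 1.2546×10^-4 s.

τ ≈ 125 μs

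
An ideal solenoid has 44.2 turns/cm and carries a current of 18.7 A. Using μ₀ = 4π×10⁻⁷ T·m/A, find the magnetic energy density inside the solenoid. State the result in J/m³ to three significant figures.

B = μ₀nI = (4π×10⁻⁷)(4.420×10^3)(18.7) = 0.1039 T.
u = B²/(2μ₀) = (0.1039)²/(2×4π×10⁻⁷) = 4.292×10^3 J/m³.

u ≈ 4290 J/m³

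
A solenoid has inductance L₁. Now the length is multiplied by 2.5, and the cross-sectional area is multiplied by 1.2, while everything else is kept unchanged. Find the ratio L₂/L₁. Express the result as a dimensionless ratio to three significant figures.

For a solenoid, L ∝ μᵣN²A/ℓ.
L₂/L₁ = (2.5)^-1 × (1.2) = 0.480.

L₂/L₁ = 0.480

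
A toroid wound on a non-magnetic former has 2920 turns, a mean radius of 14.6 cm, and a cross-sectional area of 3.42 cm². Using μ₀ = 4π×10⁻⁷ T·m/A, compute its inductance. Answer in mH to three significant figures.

L ≈ 3.99 mH

For a thin toroid, L = μ₀N²A/(2πR).
L = (4π×10⁻⁷)(2920)²(3.420×10^-4) / (2π×0.146 m) = 3.9946×10^-3 H.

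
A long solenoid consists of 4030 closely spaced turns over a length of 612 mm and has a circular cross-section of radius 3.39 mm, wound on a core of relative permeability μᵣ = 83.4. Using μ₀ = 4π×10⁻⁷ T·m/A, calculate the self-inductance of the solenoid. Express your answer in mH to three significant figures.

L ≈ 100 mH

A = πr² = π(3.390×10^-3 m)² = 3.610×10^-5 m².
For a long solenoid, L = μ₀μᵣN²A/ℓ.
L = (4π×10⁻⁷)(83.4)(4030)²(3.610×10^-5)/(0.612 m) = 0.1004 H.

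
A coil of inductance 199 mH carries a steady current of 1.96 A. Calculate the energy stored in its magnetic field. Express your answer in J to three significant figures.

Stored magnetic energy: U = ½LI².
U = ½(0.199 H)(1.96 A)² = 0.3822 J.

U ≈ 0.382 J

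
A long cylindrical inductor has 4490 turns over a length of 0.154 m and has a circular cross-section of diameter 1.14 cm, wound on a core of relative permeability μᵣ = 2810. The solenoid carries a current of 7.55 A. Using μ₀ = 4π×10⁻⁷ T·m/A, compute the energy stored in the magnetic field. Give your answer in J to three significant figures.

A = π(d/2)² = π(5.700×10^-3 m)² = 1.021×10^-4 m².
L = μ₀μᵣN²A/ℓ = (4π×10⁻⁷)(2810)(4490)²(1.021×10^-4)/(0.154) = 47.18 H.
U = ½LI² = ½(47.18)(7.55)² = 1.3448×10^3 J.

U ≈ 1340 J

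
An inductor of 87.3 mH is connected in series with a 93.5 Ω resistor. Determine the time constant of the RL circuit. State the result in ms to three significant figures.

τ ≈ 0.934 ms

τ = L/R = (8.730×10^-2 H)/(93.5 Ω) = 9.337×10^-4 s.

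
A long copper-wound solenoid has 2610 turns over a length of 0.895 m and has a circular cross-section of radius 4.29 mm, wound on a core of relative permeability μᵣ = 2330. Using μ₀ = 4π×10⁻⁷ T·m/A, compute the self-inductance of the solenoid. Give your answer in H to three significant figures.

A = πr² = π(4.290×10^-3 m)² = 5.782×10^-5 m².
For a long solenoid, L = μ₀μᵣN²A/ℓ.
L = (4π×10⁻⁷)(2330)(2610)²(5.782×10^-5)/(0.895 m) = 1.289 H.

L ≈ 1.29 H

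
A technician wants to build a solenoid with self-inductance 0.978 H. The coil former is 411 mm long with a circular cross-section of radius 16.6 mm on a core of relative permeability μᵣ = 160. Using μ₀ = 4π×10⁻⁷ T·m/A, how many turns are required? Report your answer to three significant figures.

N ≈ 1520 turns

A = πr² = π(1.660×10^-2 m)² = 8.657×10^-4 m².
From L = μ₀μᵣN²A/ℓ, N = √(Lℓ / (μ₀μᵣA)).
N = √[(0.978)(0.411) / ((4π×10⁻⁷)(160)×8.657×10^-4)] = √(2.309×10^6) ≈ 1519.6.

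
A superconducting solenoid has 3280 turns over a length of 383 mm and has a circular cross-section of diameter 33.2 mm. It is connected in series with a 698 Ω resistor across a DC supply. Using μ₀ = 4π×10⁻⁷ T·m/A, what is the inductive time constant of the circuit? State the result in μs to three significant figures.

A = π(d/2)² = π(1.660×10^-2 m)² = 8.657×10^-4 m².
L = μ₀N²A/ℓ = (4π×10⁻⁷)(3280)²(8.657×10^-4)/(0.383) = 3.056×10^-2 H.
τ = L/R = (3.056×10^-2)/(698) = 4.378×10^-5 s.

τ ≈ 43.8 μs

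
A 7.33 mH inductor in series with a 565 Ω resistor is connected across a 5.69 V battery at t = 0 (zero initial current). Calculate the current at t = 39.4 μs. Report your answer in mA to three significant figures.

I ≈ 9.59 mA

τ = L/R = 7.330×10^-3/565 = 1.297×10^-5 s; final current I_∞ = ε/R = 5.69/565 = 1.007×10^-2 A.
I(t) = I_∞(1 − e^(−t/τ)) with t/τ = 3.037.
I = (1.007×10^-2)(1 − e^(−3.037)) = 9.588×10^-3 A.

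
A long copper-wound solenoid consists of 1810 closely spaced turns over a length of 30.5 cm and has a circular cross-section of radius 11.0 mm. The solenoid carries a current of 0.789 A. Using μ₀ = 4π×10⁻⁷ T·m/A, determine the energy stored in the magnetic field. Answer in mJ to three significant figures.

A = πr² = π(1.100×10^-2 m)² = 3.801×10^-4 m².
L = μ₀N²A/ℓ = (4π×10⁻⁷)(1810)²(3.801×10^-4)/(0.305) = 5.131×10^-3 H.
U = ½LI² = ½(5.131×10^-3)(0.789)² = 1.597×10^-3 J.

U ≈ 1.60 mJ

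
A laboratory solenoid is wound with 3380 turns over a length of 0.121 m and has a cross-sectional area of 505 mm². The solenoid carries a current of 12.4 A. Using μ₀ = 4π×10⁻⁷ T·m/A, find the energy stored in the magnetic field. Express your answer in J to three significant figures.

A = 505 mm² = 5.050×10^-4 m².
L = μ₀N²A/ℓ = (4π×10⁻⁷)(3380)²(5.050×10^-4)/(0.121) = 5.992×10^-2 H.
U = ½LI² = ½(5.992×10^-2)(12.4)² = 4.606 J.

U ≈ 4.61 J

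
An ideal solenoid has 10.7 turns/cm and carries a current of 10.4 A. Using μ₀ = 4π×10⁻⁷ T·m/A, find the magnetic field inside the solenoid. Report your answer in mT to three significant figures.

B ≈ 14.0 mT

Inside a long solenoid, B = μ₀nI.
B = (4π×10⁻⁷)(1.070×10^3 m⁻¹)(10.4 A) = 1.398×10^-2 T.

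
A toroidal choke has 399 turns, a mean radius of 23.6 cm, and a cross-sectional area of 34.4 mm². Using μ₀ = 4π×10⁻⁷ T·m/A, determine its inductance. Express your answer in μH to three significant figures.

For a thin toroid, L = μ₀N²A/(2πR).
L = (4π×10⁻⁷)(399)²(3.440×10^-5) / (2π×0.236 m) = 4.641×10^-6 H.

L ≈ 4.64 μH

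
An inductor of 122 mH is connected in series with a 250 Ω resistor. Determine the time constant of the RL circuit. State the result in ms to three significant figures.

τ = L/R = (0.122 H)/(250 Ω) = 4.880×10^-4 s.

τ ≈ 0.488 ms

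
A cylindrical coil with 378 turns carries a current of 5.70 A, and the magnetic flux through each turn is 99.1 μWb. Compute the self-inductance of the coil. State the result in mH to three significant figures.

Self-inductance is defined by L = NΦ_B/I (flux linkage over current).
L = (378)(9.910×10^-5 Wb)/(5.70 A) = 6.572×10^-3 H.

L ≈ 6.57 mH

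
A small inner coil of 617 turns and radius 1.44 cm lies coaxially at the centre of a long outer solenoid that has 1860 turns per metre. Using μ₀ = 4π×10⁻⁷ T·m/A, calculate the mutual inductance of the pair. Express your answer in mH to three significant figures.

The outer solenoid produces a uniform field B₁ = μ₀n₁I₁ across the inner coil,
so the flux linkage is N₂Φ = N₂B₁A₂ = μ₀n₁N₂A₂·I₁, giving M = μ₀n₁N₂A₂.
A₂ = πr² = π(1.440×10^-2 m)² = 6.514×10^-4 m².
M = (4π×10⁻⁷)(1860)(617)(6.514×10^-4) = 9.3947×10^-4 H.

M ≈ 0.939 mH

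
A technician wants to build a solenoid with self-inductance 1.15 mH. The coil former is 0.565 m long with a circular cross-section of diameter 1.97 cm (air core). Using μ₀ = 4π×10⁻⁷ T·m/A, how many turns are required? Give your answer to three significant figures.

A = π(d/2)² = π(9.850×10^-3 m)² = 3.048×10^-4 m².
From L = μ₀N²A/ℓ, N = √(Lℓ / (μ₀A)).
N = √[(1.150×10^-3)(0.565) / ((4π×10⁻⁷)×3.048×10^-4)] = √(1.696×10^6) ≈ 1302.4.

N ≈ 1300 turns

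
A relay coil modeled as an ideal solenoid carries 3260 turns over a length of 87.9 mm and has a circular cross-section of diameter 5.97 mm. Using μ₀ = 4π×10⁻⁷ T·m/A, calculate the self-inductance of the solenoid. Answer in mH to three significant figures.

L ≈ 4.25 mH

A = π(d/2)² = π(2.985×10^-3 m)² = 2.799×10^-5 m².
For a long solenoid, L = μ₀N²A/ℓ.
L = (4π×10⁻⁷)(3260)²(2.799×10^-5)/(8.790×10^-2 m) = 4.253×10^-3 H.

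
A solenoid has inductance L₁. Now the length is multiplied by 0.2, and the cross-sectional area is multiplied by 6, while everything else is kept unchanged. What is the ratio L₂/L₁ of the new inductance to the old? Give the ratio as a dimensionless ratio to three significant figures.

L₂/L₁ = 30.0

For a solenoid, L ∝ μᵣN²A/ℓ.
L₂/L₁ = (0.2)^-1 × (6) = 30.0.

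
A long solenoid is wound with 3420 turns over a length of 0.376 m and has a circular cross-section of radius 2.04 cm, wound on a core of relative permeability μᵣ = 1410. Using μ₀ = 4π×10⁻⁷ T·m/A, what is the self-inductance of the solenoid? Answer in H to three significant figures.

A = πr² = π(2.040×10^-2 m)² = 1.307×10^-3 m².
For a long solenoid, L = μ₀μᵣN²A/ℓ.
L = (4π×10⁻⁷)(1410)(3420)²(1.307×10^-3)/(0.376 m) = 72.06 H.

L ≈ 72.1 H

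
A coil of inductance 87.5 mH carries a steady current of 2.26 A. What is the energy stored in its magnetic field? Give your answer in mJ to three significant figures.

Stored magnetic energy: U = ½LI².
U = ½(8.750×10^-2 H)(2.26 A)² = 0.22346 J.

U ≈ 223 mJ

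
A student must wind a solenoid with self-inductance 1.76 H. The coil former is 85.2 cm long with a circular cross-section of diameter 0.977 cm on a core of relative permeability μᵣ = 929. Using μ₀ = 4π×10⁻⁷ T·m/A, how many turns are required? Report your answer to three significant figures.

N ≈ 4140 turns

A = π(d/2)² = π(4.885×10^-3 m)² = 7.497×10^-5 m².
From L = μ₀μᵣN²A/ℓ, N = √(Lℓ / (μ₀μᵣA)).
N = √[(1.76)(0.852) / ((4π×10⁻⁷)(929)×7.497×10^-5)] = √(1.713×10^7) ≈ 4139.3.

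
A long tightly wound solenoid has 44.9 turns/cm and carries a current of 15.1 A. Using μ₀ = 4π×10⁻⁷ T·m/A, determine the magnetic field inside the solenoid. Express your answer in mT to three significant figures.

B ≈ 85.2 mT

Inside a long solenoid, B = μ₀nI.
B = (4π×10⁻⁷)(4.490×10^3 m⁻¹)(15.1 A) = 8.520×10^-2 T.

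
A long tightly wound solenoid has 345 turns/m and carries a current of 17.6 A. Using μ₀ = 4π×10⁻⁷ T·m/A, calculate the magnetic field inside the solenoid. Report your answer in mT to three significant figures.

Inside a long solenoid, B = μ₀nI.
B = (4π×10⁻⁷)(345 m⁻¹)(17.6 A) = 7.630×10^-3 T.

B ≈ 7.63 mT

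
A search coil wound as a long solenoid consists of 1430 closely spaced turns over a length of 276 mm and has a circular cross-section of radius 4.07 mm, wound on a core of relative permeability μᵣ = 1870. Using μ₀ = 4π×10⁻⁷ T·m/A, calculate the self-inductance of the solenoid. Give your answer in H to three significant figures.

A = πr² = π(4.070×10^-3 m)² = 5.204×10^-5 m².
For a long solenoid, L = μ₀μᵣN²A/ℓ.
L = (4π×10⁻⁷)(1870)(1430)²(5.204×10^-5)/(0.276 m) = 0.9061 H.

L ≈ 0.906 H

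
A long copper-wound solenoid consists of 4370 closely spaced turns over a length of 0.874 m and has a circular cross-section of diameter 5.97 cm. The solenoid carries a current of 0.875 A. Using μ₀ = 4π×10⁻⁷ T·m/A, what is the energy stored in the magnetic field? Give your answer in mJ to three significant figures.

A = π(d/2)² = π(2.985×10^-2 m)² = 2.799×10^-3 m².
L = μ₀N²A/ℓ = (4π×10⁻⁷)(4370)²(2.799×10^-3)/(0.874) = 7.686×10^-2 H.
U = ½LI² = ½(7.686×10^-2)(0.875)² = 2.942×10^-2 J.

U ≈ 29.4 mJ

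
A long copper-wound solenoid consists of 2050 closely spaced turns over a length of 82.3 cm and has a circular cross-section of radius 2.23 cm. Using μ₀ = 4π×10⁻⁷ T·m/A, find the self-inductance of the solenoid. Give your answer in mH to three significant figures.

A = πr² = π(2.230×10^-2 m)² = 1.562×10^-3 m².
For a long solenoid, L = μ₀N²A/ℓ.
L = (4π×10⁻⁷)(2050)²(1.562×10^-3)/(0.823 m) = 1.002×10^-2 H.

L ≈ 10.0 mH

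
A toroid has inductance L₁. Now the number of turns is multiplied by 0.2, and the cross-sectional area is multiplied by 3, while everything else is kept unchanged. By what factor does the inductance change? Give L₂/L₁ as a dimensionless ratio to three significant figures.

L₂/L₁ = 0.120

For a toroid, L ∝ μᵣN²A/R.
L₂/L₁ = (0.2)^2 × (3) = 0.120.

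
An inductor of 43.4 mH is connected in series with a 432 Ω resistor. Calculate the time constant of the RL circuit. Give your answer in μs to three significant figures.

τ ≈ 100 μs

τ = L/R = (4.340×10^-2 H)/(432 Ω) = 1.0046×10^-4 s.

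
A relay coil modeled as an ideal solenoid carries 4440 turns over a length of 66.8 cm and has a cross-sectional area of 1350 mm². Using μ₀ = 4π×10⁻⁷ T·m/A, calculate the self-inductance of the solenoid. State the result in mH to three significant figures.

A = 1350 mm² = 1.350×10^-3 m².
For a long solenoid, L = μ₀N²A/ℓ.
L = (4π×10⁻⁷)(4440)²(1.350×10^-3)/(0.668 m) = 5.006×10^-2 H.

L ≈ 50.1 mH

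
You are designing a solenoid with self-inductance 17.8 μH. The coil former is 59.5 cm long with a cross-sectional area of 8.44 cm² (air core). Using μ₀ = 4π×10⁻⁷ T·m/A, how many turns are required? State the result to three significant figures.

N ≈ 100 turns

A = 8.44 cm² = 8.440×10^-4 m².
From L = μ₀N²A/ℓ, N = √(Lℓ / (μ₀A)).
N = √[(1.780×10^-5)(0.595) / ((4π×10⁻⁷)×8.440×10^-4)] = √(9.986×10^3) ≈ 99.9.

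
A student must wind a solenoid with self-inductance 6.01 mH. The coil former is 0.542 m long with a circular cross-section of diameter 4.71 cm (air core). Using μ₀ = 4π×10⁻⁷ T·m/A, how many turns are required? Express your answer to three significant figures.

A = π(d/2)² = π(2.355×10^-2 m)² = 1.742×10^-3 m².
From L = μ₀N²A/ℓ, N = √(Lℓ / (μ₀A)).
N = √[(6.010×10^-3)(0.542) / ((4π×10⁻⁷)×1.742×10^-3)] = √(1.488×10^6) ≈ 1219.7.

N ≈ 1220 turns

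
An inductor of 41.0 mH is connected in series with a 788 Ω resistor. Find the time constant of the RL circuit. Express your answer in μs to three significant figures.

τ ≈ 52.0 μs

τ = L/R = (4.100×10^-2 H)/(788 Ω) = 5.203×10^-5 s.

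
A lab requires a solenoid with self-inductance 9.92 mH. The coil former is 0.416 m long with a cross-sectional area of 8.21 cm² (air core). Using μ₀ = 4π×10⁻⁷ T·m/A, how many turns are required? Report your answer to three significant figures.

A = 8.21 cm² = 8.210×10^-4 m².
From L = μ₀N²A/ℓ, N = √(Lℓ / (μ₀A)).
N = √[(9.920×10^-3)(0.416) / ((4π×10⁻⁷)×8.210×10^-4)] = √(4.000×10^6) ≈ 2000.0.

N ≈ 2000 turns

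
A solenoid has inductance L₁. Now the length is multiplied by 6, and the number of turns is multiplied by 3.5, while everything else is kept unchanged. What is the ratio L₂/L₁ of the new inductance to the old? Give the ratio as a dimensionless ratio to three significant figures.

For a solenoid, L ∝ μᵣN²A/ℓ.
L₂/L₁ = (6)^-1 × (3.5)^2 = 2.04.

L₂/L₁ = 2.04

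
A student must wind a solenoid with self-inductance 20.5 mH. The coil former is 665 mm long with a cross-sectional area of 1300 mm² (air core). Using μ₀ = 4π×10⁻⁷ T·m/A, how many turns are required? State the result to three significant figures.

A = 1300 mm² = 1.300×10^-3 m².
From L = μ₀N²A/ℓ, N = √(Lℓ / (μ₀A)).
N = √[(2.050×10^-2)(0.665) / ((4π×10⁻⁷)×1.300×10^-3)] = √(8.3449×10^6) ≈ 2888.8.

N ≈ 2890 turns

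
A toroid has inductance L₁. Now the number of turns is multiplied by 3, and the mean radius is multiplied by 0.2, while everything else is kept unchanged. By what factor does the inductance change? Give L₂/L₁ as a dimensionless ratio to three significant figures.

For a toroid, L ∝ μᵣN²A/R.
L₂/L₁ = (3)^2 × (0.2)^-1 = 45.0.

L₂/L₁ = 45.0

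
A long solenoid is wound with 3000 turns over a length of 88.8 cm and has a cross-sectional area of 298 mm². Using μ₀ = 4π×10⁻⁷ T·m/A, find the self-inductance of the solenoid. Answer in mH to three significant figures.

A = 298 mm² = 2.980×10^-4 m².
For a long solenoid, L = μ₀N²A/ℓ.
L = (4π×10⁻⁷)(3000)²(2.980×10^-4)/(0.888 m) = 3.795×10^-3 H.

L ≈ 3.80 mH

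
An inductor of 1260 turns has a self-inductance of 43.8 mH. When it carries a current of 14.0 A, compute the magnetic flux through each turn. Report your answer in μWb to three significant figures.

From L = NΦ_B/I, the flux per turn is Φ_B = LI/N.
Φ_B = (4.380×10^-2 H)(14.0 A)/1260 = 4.867×10^-4 Wb.

Φ_B ≈ 487 μWb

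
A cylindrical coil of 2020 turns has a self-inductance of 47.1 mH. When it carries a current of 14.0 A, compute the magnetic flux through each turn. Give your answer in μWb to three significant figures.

From L = NΦ_B/I, the flux per turn is Φ_B = LI/N.
Φ_B = (4.710×10^-2 H)(14.0 A)/2020 = 3.264×10^-4 Wb.

Φ_B ≈ 326 μWb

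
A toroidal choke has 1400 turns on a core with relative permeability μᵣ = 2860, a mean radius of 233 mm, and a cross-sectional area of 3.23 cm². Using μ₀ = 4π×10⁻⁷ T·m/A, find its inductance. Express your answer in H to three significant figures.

L ≈ 1.55 H

For a thin toroid, L = μ₀μᵣN²A/(2πR).
L = (4π×10⁻⁷)(2860)(1400)²(3.230×10^-4) / (2π×0.233 m) = 1.554 H.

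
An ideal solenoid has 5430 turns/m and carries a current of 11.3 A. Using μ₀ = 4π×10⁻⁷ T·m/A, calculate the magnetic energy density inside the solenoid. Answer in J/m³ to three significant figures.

u ≈ 2370 J/m³

B = μ₀nI = (4π×10⁻⁷)(5.430×10^3)(11.3) = 7.711×10^-2 T.
u = B²/(2μ₀) = (7.711×10^-2)²/(2×4π×10⁻⁷) = 2.366×10^3 J/m³.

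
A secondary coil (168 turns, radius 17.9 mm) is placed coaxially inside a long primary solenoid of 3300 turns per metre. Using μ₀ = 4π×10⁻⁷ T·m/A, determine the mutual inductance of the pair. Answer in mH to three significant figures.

M ≈ 0.701 mH

The outer solenoid produces a uniform field B₁ = μ₀n₁I₁ across the inner coil,
so the flux linkage is N₂Φ = N₂B₁A₂ = μ₀n₁N₂A₂·I₁, giving M = μ₀n₁N₂A₂.
A₂ = πr² = π(1.790×10^-2 m)² = 1.007×10^-3 m².
M = (4π×10⁻⁷)(3300)(168)(1.007×10^-3) = 7.013×10^-4 H.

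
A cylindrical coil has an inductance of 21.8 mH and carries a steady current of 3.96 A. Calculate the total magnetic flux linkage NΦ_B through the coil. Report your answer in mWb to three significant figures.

NΦ_B ≈ 86.3 mWb

From L = NΦ_B/I, the flux linkage is NΦ_B = LI.
NΦ_B = (2.180×10^-2 H)(3.96 A) = 8.633×10^-2 Wb.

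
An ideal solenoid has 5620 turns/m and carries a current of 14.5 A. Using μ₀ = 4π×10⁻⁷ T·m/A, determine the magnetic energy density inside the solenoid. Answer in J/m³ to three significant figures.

u ≈ 4170 J/m³

B = μ₀nI = (4π×10⁻⁷)(5.620×10^3)(14.5) = 0.1024 T.
u = B²/(2μ₀) = (0.1024)²/(2×4π×10⁻⁷) = 4.172×10^3 J/m³.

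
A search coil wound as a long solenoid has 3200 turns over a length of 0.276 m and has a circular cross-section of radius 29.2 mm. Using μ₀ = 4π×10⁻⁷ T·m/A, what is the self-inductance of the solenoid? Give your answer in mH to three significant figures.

L ≈ 125 mH

A = πr² = π(2.920×10^-2 m)² = 2.679×10^-3 m².
For a long solenoid, L = μ₀N²A/ℓ.
L = (4π×10⁻⁷)(3200)²(2.679×10^-3)/(0.276 m) = 0.1249 H.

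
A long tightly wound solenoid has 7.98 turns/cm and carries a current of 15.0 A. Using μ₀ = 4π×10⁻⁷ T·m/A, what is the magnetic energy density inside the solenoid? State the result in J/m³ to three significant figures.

u ≈ 90.0 J/m³

B = μ₀nI = (4π×10⁻⁷)(798)(15.0) = 1.504×10^-2 T.
u = B²/(2μ₀) = (1.504×10^-2)²/(2×4π×10⁻⁷) = 90.03 J/m³.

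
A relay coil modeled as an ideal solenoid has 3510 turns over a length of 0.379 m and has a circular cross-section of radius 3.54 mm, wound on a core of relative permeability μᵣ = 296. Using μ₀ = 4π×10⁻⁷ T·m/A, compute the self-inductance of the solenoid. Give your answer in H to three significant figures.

A = πr² = π(3.540×10^-3 m)² = 3.937×10^-5 m².
For a long solenoid, L = μ₀μᵣN²A/ℓ.
L = (4π×10⁻⁷)(296)(3510)²(3.937×10^-5)/(0.379 m) = 0.476 H.

L ≈ 0.476 H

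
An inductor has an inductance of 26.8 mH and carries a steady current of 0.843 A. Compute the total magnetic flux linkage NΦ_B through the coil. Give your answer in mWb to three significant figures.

From L = NΦ_B/I, the flux linkage is NΦ_B = LI.
NΦ_B = (2.680×10^-2 H)(0.843 A) = 2.259×10^-2 Wb.

NΦ_B ≈ 22.6 mWb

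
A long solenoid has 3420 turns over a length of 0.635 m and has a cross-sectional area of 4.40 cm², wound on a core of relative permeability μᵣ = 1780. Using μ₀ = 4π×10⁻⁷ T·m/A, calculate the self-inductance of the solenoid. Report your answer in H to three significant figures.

A = 4.40 cm² = 4.400×10^-4 m².
For a long solenoid, L = μ₀μᵣN²A/ℓ.
L = (4π×10⁻⁷)(1780)(3420)²(4.400×10^-4)/(0.635 m) = 18.13 H.

L ≈ 18.1 H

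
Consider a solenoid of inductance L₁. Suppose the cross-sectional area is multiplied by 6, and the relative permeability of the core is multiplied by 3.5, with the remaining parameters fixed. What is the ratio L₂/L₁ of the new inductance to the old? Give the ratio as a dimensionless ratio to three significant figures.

For a solenoid, L ∝ μᵣN²A/ℓ.
L₂/L₁ = (6) × (3.5) = 21.0.

L₂/L₁ = 21.0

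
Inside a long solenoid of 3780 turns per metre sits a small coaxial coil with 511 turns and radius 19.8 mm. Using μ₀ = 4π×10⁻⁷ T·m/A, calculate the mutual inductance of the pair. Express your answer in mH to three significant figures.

M ≈ 2.99 mH

The outer solenoid produces a uniform field B₁ = μ₀n₁I₁ across the inner coil,
so the flux linkage is N₂Φ = N₂B₁A₂ = μ₀n₁N₂A₂·I₁, giving M = μ₀n₁N₂A₂.
A₂ = πr² = π(1.980×10^-2 m)² = 1.232×10^-3 m².
M = (4π×10⁻⁷)(3780)(511)(1.232×10^-3) = 2.990×10^-3 H.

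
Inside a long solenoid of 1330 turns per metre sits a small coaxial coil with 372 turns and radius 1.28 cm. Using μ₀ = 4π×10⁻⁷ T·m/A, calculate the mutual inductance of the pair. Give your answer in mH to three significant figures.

M ≈ 0.320 mH

The outer solenoid produces a uniform field B₁ = μ₀n₁I₁ across the inner coil,
so the flux linkage is N₂Φ = N₂B₁A₂ = μ₀n₁N₂A₂·I₁, giving M = μ₀n₁N₂A₂.
A₂ = πr² = π(1.280×10^-2 m)² = 5.147×10^-4 m².
M = (4π×10⁻⁷)(1330)(372)(5.147×10^-4) = 3.200×10^-4 H.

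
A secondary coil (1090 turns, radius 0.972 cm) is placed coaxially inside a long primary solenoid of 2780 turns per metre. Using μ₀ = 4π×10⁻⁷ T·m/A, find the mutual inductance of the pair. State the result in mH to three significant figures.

M ≈ 1.13 mH

The outer solenoid produces a uniform field B₁ = μ₀n₁I₁ across the inner coil,
so the flux linkage is N₂Φ = N₂B₁A₂ = μ₀n₁N₂A₂·I₁, giving M = μ₀n₁N₂A₂.
A₂ = πr² = π(9.720×10^-3 m)² = 2.968×10^-4 m².
M = (4π×10⁻⁷)(2780)(1090)(2.968×10^-4) = 1.130×10^-3 H.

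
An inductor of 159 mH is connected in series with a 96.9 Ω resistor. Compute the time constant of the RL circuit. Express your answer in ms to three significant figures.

τ ≈ 1.64 ms

τ = L/R = (0.159 H)/(96.9 Ω) = 1.641×10^-3 s.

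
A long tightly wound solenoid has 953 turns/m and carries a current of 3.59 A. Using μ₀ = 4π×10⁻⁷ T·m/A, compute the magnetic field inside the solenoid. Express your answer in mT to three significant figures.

B ≈ 4.30 mT

Inside a long solenoid, B = μ₀nI.
B = (4π×10⁻⁷)(953 m⁻¹)(3.59 A) = 4.299×10^-3 T.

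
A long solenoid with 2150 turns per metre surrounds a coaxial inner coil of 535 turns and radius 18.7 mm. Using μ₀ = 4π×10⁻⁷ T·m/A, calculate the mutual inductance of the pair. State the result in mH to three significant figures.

M ≈ 1.59 mH

The outer solenoid produces a uniform field B₁ = μ₀n₁I₁ across the inner coil,
so the flux linkage is N₂Φ = N₂B₁A₂ = μ₀n₁N₂A₂·I₁, giving M = μ₀n₁N₂A₂.
A₂ = πr² = π(1.870×10^-2 m)² = 1.099×10^-3 m².
M = (4π×10⁻⁷)(2150)(535)(1.099×10^-3) = 1.588×10^-3 H.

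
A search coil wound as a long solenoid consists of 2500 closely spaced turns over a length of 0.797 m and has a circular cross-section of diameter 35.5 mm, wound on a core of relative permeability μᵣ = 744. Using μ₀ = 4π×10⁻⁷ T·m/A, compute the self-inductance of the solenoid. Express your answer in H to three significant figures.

A = π(d/2)² = π(1.775×10^-2 m)² = 9.898×10^-4 m².
For a long solenoid, L = μ₀μᵣN²A/ℓ.
L = (4π×10⁻⁷)(744)(2500)²(9.898×10^-4)/(0.797 m) = 7.257 H.

L ≈ 7.26 H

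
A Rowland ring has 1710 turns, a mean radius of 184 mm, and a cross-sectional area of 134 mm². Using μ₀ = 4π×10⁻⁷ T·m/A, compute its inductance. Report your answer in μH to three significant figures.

L ≈ 426 μH

For a thin toroid, L = μ₀N²A/(2πR).
L = (4π×10⁻⁷)(1710)²(1.340×10^-4) / (2π×0.184 m) = 4.259×10^-4 H.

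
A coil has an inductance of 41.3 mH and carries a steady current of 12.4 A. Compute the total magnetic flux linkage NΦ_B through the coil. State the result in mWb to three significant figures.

NΦ_B ≈ 512 mWb

From L = NΦ_B/I, the flux linkage is NΦ_B = LI.
NΦ_B = (4.130×10^-2 H)(12.4 A) = 0.5121 Wb.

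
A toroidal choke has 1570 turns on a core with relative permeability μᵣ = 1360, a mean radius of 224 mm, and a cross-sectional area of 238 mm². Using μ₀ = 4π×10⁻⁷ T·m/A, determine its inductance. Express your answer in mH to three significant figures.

For a thin toroid, L = μ₀μᵣN²A/(2πR).
L = (4π×10⁻⁷)(1360)(1570)²(2.380×10^-4) / (2π×0.224 m) = 0.7124 H.

L ≈ 712 mH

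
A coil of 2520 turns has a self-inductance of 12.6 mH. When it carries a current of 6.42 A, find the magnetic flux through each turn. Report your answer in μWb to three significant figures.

Φ_B ≈ 32.1 μWb

From L = NΦ_B/I, the flux per turn is Φ_B = LI/N.
Φ_B = (1.260×10^-2 H)(6.42 A)/2520 = 3.210×10^-5 Wb.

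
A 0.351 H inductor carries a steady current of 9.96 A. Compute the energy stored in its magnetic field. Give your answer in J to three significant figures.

Stored magnetic energy: U = ½LI².
U = ½(0.351 H)(9.96 A)² = 17.41 J.

U ≈ 17.4 J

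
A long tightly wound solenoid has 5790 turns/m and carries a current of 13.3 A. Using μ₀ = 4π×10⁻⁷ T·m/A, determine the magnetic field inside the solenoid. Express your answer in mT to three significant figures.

B ≈ 96.8 mT

Inside a long solenoid, B = μ₀nI.
B = (4π×10⁻⁷)(5.790×10^3 m⁻¹)(13.3 A) = 9.677×10^-2 T.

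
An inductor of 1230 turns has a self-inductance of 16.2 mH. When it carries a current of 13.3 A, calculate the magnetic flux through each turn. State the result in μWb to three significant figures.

From L = NΦ_B/I, the flux per turn is Φ_B = LI/N.
Φ_B = (1.620×10^-2 H)(13.3 A)/1230 = 1.752×10^-4 Wb.

Φ_B ≈ 175 μWb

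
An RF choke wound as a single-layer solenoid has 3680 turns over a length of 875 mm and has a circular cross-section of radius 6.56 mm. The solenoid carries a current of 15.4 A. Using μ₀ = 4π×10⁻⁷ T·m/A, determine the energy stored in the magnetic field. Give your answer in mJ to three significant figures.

A = πr² = π(6.560×10^-3 m)² = 1.352×10^-4 m².
L = μ₀N²A/ℓ = (4π×10⁻⁷)(3680)²(1.352×10^-4)/(0.875) = 2.629×10^-3 H.
U = ½LI² = ½(2.629×10^-3)(15.4)² = 0.3118 J.

U ≈ 312 mJ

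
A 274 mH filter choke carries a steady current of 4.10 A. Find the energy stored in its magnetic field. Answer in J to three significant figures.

U ≈ 2.30 J

Stored magnetic energy: U = ½LI².
U = ½(0.274 H)(4.10 A)² = 2.303 J.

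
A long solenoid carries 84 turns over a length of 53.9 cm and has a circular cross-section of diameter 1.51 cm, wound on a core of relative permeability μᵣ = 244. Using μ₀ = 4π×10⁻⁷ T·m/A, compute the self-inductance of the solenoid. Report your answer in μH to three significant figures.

A = π(d/2)² = π(7.550×10^-3 m)² = 1.791×10^-4 m².
For a long solenoid, L = μ₀μᵣN²A/ℓ.
L = (4π×10⁻⁷)(244)(84)²(1.791×10^-4)/(0.539 m) = 7.188×10^-4 H.

L ≈ 719 μH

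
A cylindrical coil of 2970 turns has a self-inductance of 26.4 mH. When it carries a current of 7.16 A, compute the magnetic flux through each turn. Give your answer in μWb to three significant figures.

Φ_B ≈ 63.6 μWb

From L = NΦ_B/I, the flux per turn is Φ_B = LI/N.
Φ_B = (2.640×10^-2 H)(7.16 A)/2970 = 6.364×10^-5 Wb.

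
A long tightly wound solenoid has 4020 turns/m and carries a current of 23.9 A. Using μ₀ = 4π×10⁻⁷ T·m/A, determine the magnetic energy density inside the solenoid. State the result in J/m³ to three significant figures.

B = μ₀nI = (4π×10⁻⁷)(4.020×10^3)(23.9) = 0.1207 T.
u = B²/(2μ₀) = (0.1207)²/(2×4π×10⁻⁷) = 5.800×10^3 J/m³.

u ≈ 5800 J/m³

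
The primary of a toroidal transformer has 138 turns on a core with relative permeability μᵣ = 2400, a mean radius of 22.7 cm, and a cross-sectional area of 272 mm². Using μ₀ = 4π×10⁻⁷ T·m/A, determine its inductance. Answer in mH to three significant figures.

L ≈ 11.0 mH

For a thin toroid, L = μ₀μᵣN²A/(2πR).
L = (4π×10⁻⁷)(2400)(138)²(2.720×10^-4) / (2π×0.227 m) = 1.095×10^-2 H.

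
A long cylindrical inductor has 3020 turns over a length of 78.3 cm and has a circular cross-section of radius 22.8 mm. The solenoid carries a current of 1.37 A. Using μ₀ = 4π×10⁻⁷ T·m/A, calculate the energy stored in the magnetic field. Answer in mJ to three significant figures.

U ≈ 22.4 mJ

A = πr² = π(2.280×10^-2 m)² = 1.633×10^-3 m².
L = μ₀N²A/ℓ = (4π×10⁻⁷)(3020)²(1.633×10^-3)/(0.783) = 2.390×10^-2 H.
U = ½LI² = ½(2.390×10^-2)(1.37)² = 2.243×10^-2 J.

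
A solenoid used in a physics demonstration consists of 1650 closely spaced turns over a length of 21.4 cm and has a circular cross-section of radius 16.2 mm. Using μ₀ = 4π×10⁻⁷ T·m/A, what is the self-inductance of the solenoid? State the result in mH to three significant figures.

L ≈ 13.2 mH

A = πr² = π(1.620×10^-2 m)² = 8.2448×10^-4 m².
For a long solenoid, L = μ₀N²A/ℓ.
L = (4π×10⁻⁷)(1650)²(8.2448×10^-4)/(0.214 m) = 1.318×10^-2 H.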